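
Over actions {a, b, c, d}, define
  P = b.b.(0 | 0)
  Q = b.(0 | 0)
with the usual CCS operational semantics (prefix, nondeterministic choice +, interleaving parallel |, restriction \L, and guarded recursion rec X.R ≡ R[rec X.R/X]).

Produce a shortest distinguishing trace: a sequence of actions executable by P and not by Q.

bb

LTS(P): 3 reachable states
  m0 = b.b.(0 | 0) | =b=> m1
  m1 = b.(0 | 0) | =b=> m2
  m2 = 0 | 0 | deadlocked
LTS(Q): 2 reachable states
  n0 = b.(0 | 0) | =b=> n1
  n1 = 0 | 0 | deadlocked
Run σ = ⟨bb⟩ on P: start {m0}
  after b @ step 1: {m1}
  after b @ step 2: {m2}
  ✓ P
Run σ = ⟨bb⟩ on Q: start {n0}
  after b @ step 1: {n1}
  after b @ step 2: no successor for Q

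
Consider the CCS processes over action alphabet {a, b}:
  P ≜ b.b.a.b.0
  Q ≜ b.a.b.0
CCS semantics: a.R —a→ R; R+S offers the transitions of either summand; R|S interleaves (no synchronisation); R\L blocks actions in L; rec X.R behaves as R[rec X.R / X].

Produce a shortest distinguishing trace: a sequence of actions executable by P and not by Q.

LTS(P): 5 reachable states
  m0 = b.b.a.b.0 | —b→ m1
  m1 = b.a.b.0 | —b→ m2
  m2 = a.b.0 | —a→ m3
  m3 = b.0 | —b→ m4
  m4 = 0 | ∅
LTS(Q): 4 reachable states
  n0 = b.a.b.0 | —b→ n1
  n1 = a.b.0 | —a→ n2
  n2 = b.0 | —b→ n3
  n3 = 0 | ∅
Run σ = ⟨bb⟩ on P: start {m0}
  step 1 (b): {m1}
  step 2 (b): {m2}
  ✓ P
Run σ = ⟨bb⟩ on Q: start {n0}
  step 1 (b): {n1}
  step 2 (b): no successor for Q

bb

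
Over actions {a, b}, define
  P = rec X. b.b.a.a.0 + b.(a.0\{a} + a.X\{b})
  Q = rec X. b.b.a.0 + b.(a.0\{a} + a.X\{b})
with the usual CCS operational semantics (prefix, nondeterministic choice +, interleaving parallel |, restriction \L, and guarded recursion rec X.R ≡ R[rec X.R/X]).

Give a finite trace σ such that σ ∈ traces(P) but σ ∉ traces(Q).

bbaa

LTS(P): 8 reachable states
  u0 = rec X. b.b.a.a.0 + b.(a.0\{a} + a.X\{b}) | ··b··> u1, ··b··> u2
  u1 = a.0\{a} + a.(rec X. b.b.a.a.0 + b.(a.0\{a} + a.X\{b}))\{b} | ··a··> u3, ··a··> u4
  u2 = b.a.a.0 | ··b··> u5
  u3 = (rec X. b.b.a.a.0 + b.(a.0\{a} + a.X\{b}))\{b} | stopped
  u4 = 0\{a} | stopped
  u5 = a.a.0 | ··a··> u6
  u6 = a.0 | ··a··> u7
  u7 = 0 | stopped
LTS(Q): 7 reachable states
  v0 = rec X. b.b.a.0 + b.(a.0\{a} + a.X\{b}) | ··b··> v1, ··b··> v2
  v1 = a.0\{a} + a.(rec X. b.b.a.0 + b.(a.0\{a} + a.X\{b}))\{b} | ··a··> v3, ··a··> v4
  v2 = b.a.0 | ··b··> v5
  v3 = (rec X. b.b.a.0 + b.(a.0\{a} + a.X\{b}))\{b} | stopped
  v4 = 0\{a} | stopped
  v5 = a.0 | ··a··> v6
  v6 = 0 | stopped
Run σ = ⟨bbaa⟩ on P: start {u0}
  step 1 (b): {u1, u2}
  step 2 (b): {u5}
  step 3 (a): {u6}
  step 4 (a): {u7}
  ✓ P
Run σ = ⟨bbaa⟩ on Q: start {v0}
  step 1 (b): {v1, v2}
  step 2 (b): {v5}
  step 3 (a): {v6}
  step 4 (a): ∅  — Q cannot continue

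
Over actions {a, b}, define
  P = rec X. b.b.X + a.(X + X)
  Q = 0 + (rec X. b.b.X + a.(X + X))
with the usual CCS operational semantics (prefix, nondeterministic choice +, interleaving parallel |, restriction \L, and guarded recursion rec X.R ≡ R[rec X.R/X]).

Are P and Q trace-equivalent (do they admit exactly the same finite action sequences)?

Reachable graph of P (3 states):
  u0 = rec X. b.b.X + a.(X + X) → —a→ u1, —b→ u2
  u1 = (rec X. b.b.X + a.(X + X)) + (rec X. b.b.X + a.(X + X)) → —a→ u1, —b→ u2
  u2 = b.(rec X. b.b.X + a.(X + X)) → —b→ u0
Reachable graph of Q (4 states):
  v0 = 0 + (rec X. b.b.X + a.(X + X)) → —a→ v1, —b→ v2
  v1 = (rec X. b.b.X + a.(X + X)) + (rec X. b.b.X + a.(X + X)) → —a→ v1, —b→ v2
  v2 = b.(rec X. b.b.X + a.(X + X)) → —b→ v3
  v3 = rec X. b.b.X + a.(X + X) → —a→ v1, —b→ v2
Bisimilarity quotient blocks:
  B0 = {u0, u1, v0, v1, v3}
  B1 = {u2, v2}
u0 ∈ B0, v0 ∈ B0 → same block
Bisimilar ⇒ trace-equivalent.

traces(P) = traces(Q)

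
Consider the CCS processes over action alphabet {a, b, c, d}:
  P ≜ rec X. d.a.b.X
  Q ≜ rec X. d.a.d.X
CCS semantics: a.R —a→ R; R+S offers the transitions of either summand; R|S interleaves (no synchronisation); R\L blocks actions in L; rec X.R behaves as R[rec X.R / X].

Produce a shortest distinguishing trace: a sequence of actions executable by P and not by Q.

dab

LTS(P): 3 reachable states
  s0 = rec X. d.a.b.X ⊢ -d-> s1
  s1 = a.b.(rec X. d.a.b.X) ⊢ -a-> s2
  s2 = b.(rec X. d.a.b.X) ⊢ -b-> s0
LTS(Q): 3 reachable states
  t0 = rec X. d.a.d.X ⊢ -d-> t1
  t1 = a.d.(rec X. d.a.d.X) ⊢ -a-> t2
  t2 = d.(rec X. d.a.d.X) ⊢ -d-> t0
Executing dab from P (initial set {s0}):
  [1] d ⇒ {s1}
  [2] a ⇒ {s2}
  [3] b ⇒ {s0}
  P completes σ.
Executing dab from Q (initial set {t0}):
  [1] d ⇒ {t1}
  [2] a ⇒ {t2}
  [3] b ⇒ ∅ (Q stuck)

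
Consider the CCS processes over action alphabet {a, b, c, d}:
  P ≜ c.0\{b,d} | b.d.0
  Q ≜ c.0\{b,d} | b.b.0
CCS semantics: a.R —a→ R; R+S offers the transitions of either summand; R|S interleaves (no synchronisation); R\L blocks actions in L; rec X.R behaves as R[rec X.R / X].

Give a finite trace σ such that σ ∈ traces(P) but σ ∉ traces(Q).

Reachable graph of P (6 states):
  u0 = c.0\{b,d} | b.d.0 :: ··b··> u1, ··c··> u2
  u1 = c.0\{b,d} | d.0 :: ··c··> u3, ··d··> u4
  u2 = 0\{b,d} | b.d.0 :: ··b··> u3
  u3 = 0\{b,d} | d.0 :: ··d··> u5
  u4 = c.0\{b,d} | 0 :: ··c··> u5
  u5 = 0\{b,d} | 0 :: (no moves)
Reachable graph of Q (6 states):
  v0 = c.0\{b,d} | b.b.0 :: ··b··> v1, ··c··> v2
  v1 = c.0\{b,d} | b.0 :: ··b··> v3, ··c··> v4
  v2 = 0\{b,d} | b.b.0 :: ··b··> v4
  v3 = c.0\{b,d} | 0 :: ··c··> v5
  v4 = 0\{b,d} | b.0 :: ··b··> v5
  v5 = 0\{b,d} | 0 :: (no moves)
Trace ⟨bd⟩ through P, begin at {u0}:
  step 1 (b): {u1}
  step 2 (d): {u4}
  P completes σ.
Trace ⟨bd⟩ through Q, begin at {v0}:
  step 1 (b): {v1}
  step 2 (d): ∅ (Q stuck)

bd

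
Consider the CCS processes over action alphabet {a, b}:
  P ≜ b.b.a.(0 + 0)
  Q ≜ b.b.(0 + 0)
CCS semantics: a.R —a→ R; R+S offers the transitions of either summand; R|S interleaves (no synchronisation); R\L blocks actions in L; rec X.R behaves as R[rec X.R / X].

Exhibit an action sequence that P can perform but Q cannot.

LTS(P): 4 reachable states
  p0 = b.b.a.(0 + 0) ⊢ ··b··> p1
  p1 = b.a.(0 + 0) ⊢ ··b··> p2
  p2 = a.(0 + 0) ⊢ ··a··> p3
  p3 = 0 + 0 ⊢ ·
LTS(Q): 3 reachable states
  q0 = b.b.(0 + 0) ⊢ ··b··> q1
  q1 = b.(0 + 0) ⊢ ··b··> q2
  q2 = 0 + 0 ⊢ ·
Run σ = ⟨bba⟩ on P: start {p0}
  after b @ step 1: {p1}
  after b @ step 2: {p2}
  after a @ step 3: {p3}
  P completes σ.
Run σ = ⟨bba⟩ on Q: start {q0}
  after b @ step 1: {q1}
  after b @ step 2: {q2}
  after a @ step 3: no successor for Q

bba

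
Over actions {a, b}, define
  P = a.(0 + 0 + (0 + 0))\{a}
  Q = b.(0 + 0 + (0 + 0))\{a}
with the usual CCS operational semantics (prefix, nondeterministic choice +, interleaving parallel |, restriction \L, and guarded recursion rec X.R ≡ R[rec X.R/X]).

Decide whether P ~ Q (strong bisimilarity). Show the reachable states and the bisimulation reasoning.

P's transition system — 2 states:
  s0 = a.(0 + 0 + (0 + 0))\{a} has moves ··a··> s1
  s1 = (0 + 0 + (0 + 0))\{a} has moves (no moves)
Q's transition system — 2 states:
  t0 = b.(0 + 0 + (0 + 0))\{a} has moves ··b··> t1
  t1 = (0 + 0 + (0 + 0))\{a} has moves (no moves)
Bisimilarity quotient blocks:
  B0 = {s0}
  B1 = {s1, t1}
  B2 = {t0}
s0 ∈ B0, t0 ∈ B2 → different blocks

NO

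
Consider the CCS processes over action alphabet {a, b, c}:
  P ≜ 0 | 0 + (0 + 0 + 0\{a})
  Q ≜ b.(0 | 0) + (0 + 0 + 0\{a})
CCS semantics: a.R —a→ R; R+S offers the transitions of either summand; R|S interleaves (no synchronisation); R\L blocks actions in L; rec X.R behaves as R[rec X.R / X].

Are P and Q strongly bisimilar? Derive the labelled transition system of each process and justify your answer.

P's transition system — 1 states:
  m0 = 0 | 0 + (0 + 0 + 0\{a}) → ·
Q's transition system — 2 states:
  n0 = b.(0 | 0) + (0 + 0 + 0\{a}) → ··b··> n1
  n1 = 0 | 0 → ·
Coarsest stable partition (strong bisimilarity classes):
  B0 = {m0, n1}
  B1 = {n0}
m0 ∈ B0, n0 ∈ B1 → different blocks

not bisimilar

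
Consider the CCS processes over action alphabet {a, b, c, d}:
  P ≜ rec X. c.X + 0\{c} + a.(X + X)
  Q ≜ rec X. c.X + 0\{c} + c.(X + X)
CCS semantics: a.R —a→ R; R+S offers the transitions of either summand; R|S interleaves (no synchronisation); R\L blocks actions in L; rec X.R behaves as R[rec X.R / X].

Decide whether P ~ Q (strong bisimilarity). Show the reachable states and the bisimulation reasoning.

Reachable graph of P (2 states):
  p0 = rec X. c.X + 0\{c} + a.(X + X) → --a--▸ p1, --c--▸ p0
  p1 = (rec X. c.X + 0\{c} + a.(X + X)) + (rec X. c.X + 0\{c} + a.(X + X)) → --a--▸ p1, --c--▸ p0
Reachable graph of Q (2 states):
  q0 = rec X. c.X + 0\{c} + c.(X + X) → --c--▸ q0, --c--▸ q1
  q1 = (rec X. c.X + 0\{c} + c.(X + X)) + (rec X. c.X + 0\{c} + c.(X + X)) → --c--▸ q0, --c--▸ q1
Coarsest stable partition (strong bisimilarity classes):
  B0 = {p0, p1}
  B1 = {q0, q1}
p0 ∈ B0, q0 ∈ B1 → different blocks

NO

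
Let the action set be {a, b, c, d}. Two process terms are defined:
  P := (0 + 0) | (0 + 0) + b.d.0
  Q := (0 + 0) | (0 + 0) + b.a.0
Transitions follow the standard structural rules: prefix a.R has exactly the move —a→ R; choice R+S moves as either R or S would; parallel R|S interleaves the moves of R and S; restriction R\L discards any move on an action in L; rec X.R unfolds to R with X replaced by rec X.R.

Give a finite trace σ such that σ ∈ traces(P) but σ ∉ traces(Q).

bd

LTS(P): 3 reachable states
  p0 = (0 + 0) | (0 + 0) + b.d.0 ⊢ -b-> p1
  p1 = d.0 ⊢ -d-> p2
  p2 = 0 ⊢ stopped
LTS(Q): 3 reachable states
  q0 = (0 + 0) | (0 + 0) + b.a.0 ⊢ -b-> q1
  q1 = a.0 ⊢ -a-> q2
  q2 = 0 ⊢ stopped
Executing bd from P (initial set {p0}):
  after b @ step 1: {p1}
  after d @ step 2: {p2}
  P completes σ.
Executing bd from Q (initial set {q0}):
  after b @ step 1: {q1}
  after d @ step 2: ∅  — Q cannot continue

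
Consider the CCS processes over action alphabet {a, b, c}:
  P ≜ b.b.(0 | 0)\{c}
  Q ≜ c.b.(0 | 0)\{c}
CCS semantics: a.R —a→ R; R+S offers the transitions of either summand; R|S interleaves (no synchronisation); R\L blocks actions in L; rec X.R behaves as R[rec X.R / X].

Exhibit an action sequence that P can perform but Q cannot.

Reachable graph of P (3 states):
  m0 = b.b.(0 | 0)\{c} | =b=> m1
  m1 = b.(0 | 0)\{c} | =b=> m2
  m2 = (0 | 0)\{c} | ·
Reachable graph of Q (3 states):
  n0 = c.b.(0 | 0)\{c} | =c=> n1
  n1 = b.(0 | 0)\{c} | =b=> n2
  n2 = (0 | 0)\{c} | ·
Trace ⟨b⟩ through P, begin at {m0}:
  step 1 (b): {m1}
  — P admits the full trace.
Trace ⟨b⟩ through Q, begin at {n0}:
  step 1 (b): ∅  — Q cannot continue

b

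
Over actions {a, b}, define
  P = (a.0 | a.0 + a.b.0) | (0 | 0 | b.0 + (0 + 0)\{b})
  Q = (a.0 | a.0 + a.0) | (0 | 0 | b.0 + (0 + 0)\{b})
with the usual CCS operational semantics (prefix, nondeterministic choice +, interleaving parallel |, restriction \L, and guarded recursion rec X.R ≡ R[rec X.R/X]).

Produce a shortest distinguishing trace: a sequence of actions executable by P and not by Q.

P's transition system — 12 states:
  s0 = (a.0 | a.0 + a.b.0) | (0 | 0 | b.0 + (0 + 0)\{b}) → -a-> s1, -a-> s2, -a-> s3, -b-> s4
  s1 = 0 | a.0 | (0 | 0 | b.0 + (0 + 0)\{b}) → -a-> s5, -b-> s6
  s2 = a.0 | 0 | (0 | 0 | b.0 + (0 + 0)\{b}) → -a-> s5, -b-> s7
  s3 = b.0 | (0 | 0 | b.0 + (0 + 0)\{b}) → -b-> s8, -b-> s9
  s4 = (a.0 | a.0 + a.b.0) | (0 | 0 | 0) → -a-> s6, -a-> s7, -a-> s9
  s5 = 0 | 0 | (0 | 0 | b.0 + (0 + 0)\{b}) → -b-> s10
  s6 = 0 | a.0 | (0 | 0 | 0) → -a-> s10
  s7 = a.0 | 0 | (0 | 0 | 0) → -a-> s10
  s8 = 0 | (0 | 0 | b.0 + (0 + 0)\{b}) → -b-> s11
  s9 = b.0 | (0 | 0 | 0) → -b-> s11
  s10 = 0 | 0 | (0 | 0 | 0) → deadlocked
  s11 = 0 | (0 | 0 | 0) → deadlocked
Q's transition system — 10 states:
  t0 = (a.0 | a.0 + a.0) | (0 | 0 | b.0 + (0 + 0)\{b}) → -a-> t1, -a-> t2, -a-> t3, -b-> t4
  t1 = 0 | (0 | 0 | b.0 + (0 + 0)\{b}) → -b-> t5
  t2 = 0 | a.0 | (0 | 0 | b.0 + (0 + 0)\{b}) → -a-> t6, -b-> t7
  t3 = a.0 | 0 | (0 | 0 | b.0 + (0 + 0)\{b}) → -a-> t6, -b-> t8
  t4 = (a.0 | a.0 + a.0) | (0 | 0 | 0) → -a-> t5, -a-> t7, -a-> t8
  t5 = 0 | (0 | 0 | 0) → deadlocked
  t6 = 0 | 0 | (0 | 0 | b.0 + (0 + 0)\{b}) → -b-> t9
  t7 = 0 | a.0 | (0 | 0 | 0) → -a-> t9
  t8 = a.0 | 0 | (0 | 0 | 0) → -a-> t9
  t9 = 0 | 0 | (0 | 0 | 0) → deadlocked
Run σ = ⟨abb⟩ on P: start {s0}
  after a @ step 1: {s1, s2, s3}
  after b @ step 2: {s6, s7, s8, s9}
  after b @ step 3: {s11}
  — P admits the full trace.
Run σ = ⟨abb⟩ on Q: start {t0}
  after a @ step 1: {t1, t2, t3}
  after b @ step 2: {t5, t7, t8}
  after b @ step 3: no successor for Q

abb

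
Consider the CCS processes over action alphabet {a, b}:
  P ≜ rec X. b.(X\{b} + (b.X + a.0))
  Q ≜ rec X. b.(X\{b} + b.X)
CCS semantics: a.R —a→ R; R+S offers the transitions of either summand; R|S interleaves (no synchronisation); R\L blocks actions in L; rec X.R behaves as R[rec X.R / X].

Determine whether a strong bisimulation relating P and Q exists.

LTS(P): 3 reachable states
  m0 = rec X. b.(X\{b} + (b.X + a.0)) → -b-> m1
  m1 = (rec X. b.(X\{b} + (b.X + a.0)))\{b} + (b.(rec X. b.(X\{b} + (b.X + a.0))) + a.0) → -a-> m2, -b-> m0
  m2 = 0 → ·
LTS(Q): 2 reachable states
  n0 = rec X. b.(X\{b} + b.X) → -b-> n1
  n1 = (rec X. b.(X\{b} + b.X))\{b} + b.(rec X. b.(X\{b} + b.X)) → -b-> n0
Partition-refinement fixed point:
  B0 = {m0}
  B1 = {m1}
  B2 = {m2}
  B3 = {n0, n1}
m0 ∈ B0, n0 ∈ B3 → different blocks

P ≁ Q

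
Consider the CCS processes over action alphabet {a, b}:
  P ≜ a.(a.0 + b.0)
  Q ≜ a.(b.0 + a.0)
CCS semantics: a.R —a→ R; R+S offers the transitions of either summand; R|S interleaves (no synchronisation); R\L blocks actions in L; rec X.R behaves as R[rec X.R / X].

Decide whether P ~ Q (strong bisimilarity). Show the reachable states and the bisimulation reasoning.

Reachable graph of P (3 states):
  u0 = a.(a.0 + b.0) :: --a--▸ u1
  u1 = a.0 + b.0 :: --a--▸ u2, --b--▸ u2
  u2 = 0 :: ∅
Reachable graph of Q (3 states):
  v0 = a.(b.0 + a.0) :: --a--▸ v1
  v1 = b.0 + a.0 :: --a--▸ v2, --b--▸ v2
  v2 = 0 :: ∅
Partition-refinement fixed point:
  B0 = {u0, v0}
  B1 = {u1, v1}
  B2 = {u2, v2}
u0 ∈ B0, v0 ∈ B0 → same block

bisimilar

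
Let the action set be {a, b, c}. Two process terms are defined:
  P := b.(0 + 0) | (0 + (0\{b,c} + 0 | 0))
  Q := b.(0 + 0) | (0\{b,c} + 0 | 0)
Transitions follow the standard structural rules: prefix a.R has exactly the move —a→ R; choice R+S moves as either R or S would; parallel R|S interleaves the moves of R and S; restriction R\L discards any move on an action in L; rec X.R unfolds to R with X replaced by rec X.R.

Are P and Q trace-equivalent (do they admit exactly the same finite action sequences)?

traces(P) = traces(Q)

LTS(P): 2 reachable states
  p0 = b.(0 + 0) | (0 + (0\{b,c} + 0 | 0)) → —b→ p1
  p1 = (0 + 0) | (0 + (0\{b,c} + 0 | 0)) → ∅
LTS(Q): 2 reachable states
  q0 = b.(0 + 0) | (0\{b,c} + 0 | 0) → —b→ q1
  q1 = (0 + 0) | (0\{b,c} + 0 | 0) → ∅
Coarsest stable partition (strong bisimilarity classes):
  B0 = {p0, q0}
  B1 = {p1, q1}
p0 ∈ B0, q0 ∈ B0 → same block
Bisimilar ⇒ trace-equivalent.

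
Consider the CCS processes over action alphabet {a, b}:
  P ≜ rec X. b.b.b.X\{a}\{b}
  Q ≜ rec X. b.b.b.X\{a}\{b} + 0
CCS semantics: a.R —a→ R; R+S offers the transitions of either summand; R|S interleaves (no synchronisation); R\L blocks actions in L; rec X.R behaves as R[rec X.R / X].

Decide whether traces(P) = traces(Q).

traces(P) = traces(Q)

P's transition system — 4 states:
  m0 = rec X. b.b.b.X\{a}\{b} has moves =b=> m1
  m1 = b.b.(rec X. b.b.b.X\{a}\{b})\{a}\{b} has moves =b=> m2
  m2 = b.(rec X. b.b.b.X\{a}\{b})\{a}\{b} has moves =b=> m3
  m3 = (rec X. b.b.b.X\{a}\{b})\{a}\{b} has moves deadlocked
Q's transition system — 4 states:
  n0 = rec X. b.b.b.X\{a}\{b} + 0 has moves =b=> n1
  n1 = b.b.(rec X. b.b.b.X\{a}\{b} + 0)\{a}\{b} has moves =b=> n2
  n2 = b.(rec X. b.b.b.X\{a}\{b} + 0)\{a}\{b} has moves =b=> n3
  n3 = (rec X. b.b.b.X\{a}\{b} + 0)\{a}\{b} has moves deadlocked
Bisimilarity quotient blocks:
  B0 = {m0, n0}
  B1 = {m1, n1}
  B2 = {m2, n2}
  B3 = {m3, n3}
m0 ∈ B0, n0 ∈ B0 → same block
Bisimilar ⇒ trace-equivalent.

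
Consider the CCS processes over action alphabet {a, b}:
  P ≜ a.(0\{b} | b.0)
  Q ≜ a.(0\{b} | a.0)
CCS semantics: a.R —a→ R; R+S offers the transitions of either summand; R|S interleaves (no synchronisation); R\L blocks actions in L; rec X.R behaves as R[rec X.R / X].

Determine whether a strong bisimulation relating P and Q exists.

P ≁ Q

LTS(P): 3 reachable states
  u0 = a.(0\{b} | b.0) ⊢ =a=> u1
  u1 = 0\{b} | b.0 ⊢ =b=> u2
  u2 = 0\{b} | 0 ⊢ (no moves)
LTS(Q): 3 reachable states
  v0 = a.(0\{b} | a.0) ⊢ =a=> v1
  v1 = 0\{b} | a.0 ⊢ =a=> v2
  v2 = 0\{b} | 0 ⊢ (no moves)
Partition-refinement fixed point:
  B0 = {u0}
  B1 = {u1}
  B2 = {u2, v2}
  B3 = {v0}
  B4 = {v1}
u0 ∈ B0, v0 ∈ B3 → different blocks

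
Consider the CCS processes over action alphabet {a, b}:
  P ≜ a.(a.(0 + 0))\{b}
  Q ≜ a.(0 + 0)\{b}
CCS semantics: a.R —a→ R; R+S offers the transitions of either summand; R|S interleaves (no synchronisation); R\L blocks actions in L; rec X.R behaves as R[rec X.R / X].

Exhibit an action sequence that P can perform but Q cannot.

Reachable graph of P (3 states):
  p0 = a.(a.(0 + 0))\{b} ⊢ =a=> p1
  p1 = (a.(0 + 0))\{b} ⊢ =a=> p2
  p2 = (0 + 0)\{b} ⊢ (no moves)
Reachable graph of Q (2 states):
  q0 = a.(0 + 0)\{b} ⊢ =a=> q1
  q1 = (0 + 0)\{b} ⊢ (no moves)
Trace ⟨aa⟩ through P, begin at {p0}:
  step 1 (a): {p1}
  step 2 (a): {p2}
  P completes σ.
Trace ⟨aa⟩ through Q, begin at {q0}:
  step 1 (a): {q1}
  step 2 (a): ∅ (Q stuck)

aa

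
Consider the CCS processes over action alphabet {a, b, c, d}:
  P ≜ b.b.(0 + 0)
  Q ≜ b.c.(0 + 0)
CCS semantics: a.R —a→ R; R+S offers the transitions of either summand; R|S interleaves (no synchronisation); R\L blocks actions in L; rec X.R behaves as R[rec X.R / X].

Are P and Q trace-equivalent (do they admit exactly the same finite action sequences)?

P's transition system — 3 states:
  s0 = b.b.(0 + 0) ⊢ =b=> s1
  s1 = b.(0 + 0) ⊢ =b=> s2
  s2 = 0 + 0 ⊢ (no moves)
Q's transition system — 3 states:
  t0 = b.c.(0 + 0) ⊢ =b=> t1
  t1 = c.(0 + 0) ⊢ =c=> t2
  t2 = 0 + 0 ⊢ (no moves)
Trace ⟨bb⟩ through P, begin at {s0}:
  step 1 (b): {s1}
  step 2 (b): {s2}
  P completes σ.
Trace ⟨bb⟩ through Q, begin at {t0}:
  step 1 (b): {t1}
  step 2 (b): ∅  — Q cannot continue

NO — witness ⟨bb⟩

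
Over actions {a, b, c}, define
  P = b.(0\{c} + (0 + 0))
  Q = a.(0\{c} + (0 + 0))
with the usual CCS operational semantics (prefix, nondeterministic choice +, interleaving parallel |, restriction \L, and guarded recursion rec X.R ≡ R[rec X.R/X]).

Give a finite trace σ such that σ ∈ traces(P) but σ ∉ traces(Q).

Reachable graph of P (2 states):
  m0 = b.(0\{c} + (0 + 0)) | --b--▸ m1
  m1 = 0\{c} + (0 + 0) | ∅
Reachable graph of Q (2 states):
  n0 = a.(0\{c} + (0 + 0)) | --a--▸ n1
  n1 = 0\{c} + (0 + 0) | ∅
Trace ⟨b⟩ through P, begin at {m0}:
  [1] b ⇒ {m1}
  P completes σ.
Trace ⟨b⟩ through Q, begin at {n0}:
  [1] b ⇒ ∅ (Q stuck)

b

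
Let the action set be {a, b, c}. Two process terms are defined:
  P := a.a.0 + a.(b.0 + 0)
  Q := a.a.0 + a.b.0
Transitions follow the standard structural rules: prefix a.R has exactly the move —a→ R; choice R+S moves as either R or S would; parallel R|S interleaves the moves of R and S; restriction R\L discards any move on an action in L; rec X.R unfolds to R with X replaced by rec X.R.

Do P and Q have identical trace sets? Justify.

traces(P) = traces(Q)

LTS(P): 4 reachable states
  p0 = a.a.0 + a.(b.0 + 0) ⊢ =a=> p1, =a=> p2
  p1 = a.0 ⊢ =a=> p3
  p2 = b.0 + 0 ⊢ =b=> p3
  p3 = 0 ⊢ deadlocked
LTS(Q): 4 reachable states
  q0 = a.a.0 + a.b.0 ⊢ =a=> q1, =a=> q2
  q1 = a.0 ⊢ =a=> q3
  q2 = b.0 ⊢ =b=> q3
  q3 = 0 ⊢ deadlocked
Coarsest stable partition (strong bisimilarity classes):
  B0 = {p0, q0}
  B1 = {p2, q2}
  B2 = {p3, q3}
  B3 = {p1, q1}
p0 ∈ B0, q0 ∈ B0 → same block
Bisimilar ⇒ trace-equivalent.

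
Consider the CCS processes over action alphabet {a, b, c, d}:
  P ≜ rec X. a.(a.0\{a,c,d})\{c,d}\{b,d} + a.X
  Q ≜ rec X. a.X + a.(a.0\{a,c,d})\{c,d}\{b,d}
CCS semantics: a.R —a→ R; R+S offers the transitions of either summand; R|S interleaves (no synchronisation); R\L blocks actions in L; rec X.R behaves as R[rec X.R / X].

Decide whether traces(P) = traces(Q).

trace-equivalent

LTS(P): 3 reachable states
  u0 = rec X. a.(a.0\{a,c,d})\{c,d}\{b,d} + a.X :: =a=> u0, =a=> u1
  u1 = (a.0\{a,c,d})\{c,d}\{b,d} :: =a=> u2
  u2 = 0\{a,c,d}\{c,d}\{b,d} :: stopped
LTS(Q): 3 reachable states
  v0 = rec X. a.X + a.(a.0\{a,c,d})\{c,d}\{b,d} :: =a=> v0, =a=> v1
  v1 = (a.0\{a,c,d})\{c,d}\{b,d} :: =a=> v2
  v2 = 0\{a,c,d}\{c,d}\{b,d} :: stopped
Partition-refinement fixed point:
  B0 = {u0, v0}
  B1 = {u1, v1}
  B2 = {u2, v2}
u0 ∈ B0, v0 ∈ B0 → same block
Bisimilar ⇒ trace-equivalent.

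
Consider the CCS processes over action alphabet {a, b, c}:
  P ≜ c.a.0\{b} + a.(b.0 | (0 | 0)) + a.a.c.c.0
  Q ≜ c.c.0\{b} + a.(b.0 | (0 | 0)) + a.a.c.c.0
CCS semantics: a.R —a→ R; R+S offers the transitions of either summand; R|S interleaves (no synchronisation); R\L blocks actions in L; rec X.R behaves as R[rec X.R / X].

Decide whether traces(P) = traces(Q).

trace-distinct — witness ⟨ca⟩

P's transition system — 9 states:
  u0 = c.a.0\{b} + a.(b.0 | (0 | 0)) + a.a.c.c.0 :: =a=> u1, =a=> u2, =c=> u3
  u1 = a.c.c.0 :: =a=> u4
  u2 = b.0 | (0 | 0) :: =b=> u5
  u3 = a.0\{b} :: =a=> u6
  u4 = c.c.0 :: =c=> u7
  u5 = 0 | (0 | 0) :: ·
  u6 = 0\{b} :: ·
  u7 = c.0 :: =c=> u8
  u8 = 0 :: ·
Q's transition system — 9 states:
  v0 = c.c.0\{b} + a.(b.0 | (0 | 0)) + a.a.c.c.0 :: =a=> v1, =a=> v2, =c=> v3
  v1 = a.c.c.0 :: =a=> v4
  v2 = b.0 | (0 | 0) :: =b=> v5
  v3 = c.0\{b} :: =c=> v6
  v4 = c.c.0 :: =c=> v7
  v5 = 0 | (0 | 0) :: ·
  v6 = 0\{b} :: ·
  v7 = c.0 :: =c=> v8
  v8 = 0 :: ·
Run σ = ⟨ca⟩ on P: start {u0}
  after c @ step 1: {u3}
  after a @ step 2: {u6}
  P completes σ.
Run σ = ⟨ca⟩ on Q: start {v0}
  after c @ step 1: {v3}
  after a @ step 2: ∅  — Q cannot continue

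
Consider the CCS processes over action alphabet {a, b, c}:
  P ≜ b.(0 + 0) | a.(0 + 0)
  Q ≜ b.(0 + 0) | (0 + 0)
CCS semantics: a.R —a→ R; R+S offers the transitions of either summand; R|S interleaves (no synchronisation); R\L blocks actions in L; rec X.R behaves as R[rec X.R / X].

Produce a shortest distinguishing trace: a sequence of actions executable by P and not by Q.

LTS(P): 4 reachable states
  s0 = b.(0 + 0) | a.(0 + 0) | -a-> s1, -b-> s2
  s1 = b.(0 + 0) | (0 + 0) | -b-> s3
  s2 = (0 + 0) | a.(0 + 0) | -a-> s3
  s3 = (0 + 0) | (0 + 0) | stopped
LTS(Q): 2 reachable states
  t0 = b.(0 + 0) | (0 + 0) | -b-> t1
  t1 = (0 + 0) | (0 + 0) | stopped
Trace ⟨a⟩ through P, begin at {s0}:
  after a @ step 1: {s1}
  P completes σ.
Trace ⟨a⟩ through Q, begin at {t0}:
  after a @ step 1: no successor for Q

a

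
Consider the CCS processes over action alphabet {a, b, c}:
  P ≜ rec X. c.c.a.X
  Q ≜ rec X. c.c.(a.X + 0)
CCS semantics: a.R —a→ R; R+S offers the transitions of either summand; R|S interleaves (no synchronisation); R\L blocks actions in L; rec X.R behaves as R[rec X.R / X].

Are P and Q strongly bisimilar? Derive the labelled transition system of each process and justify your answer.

Reachable graph of P (3 states):
  p0 = rec X. c.c.a.X has moves --c--▸ p1
  p1 = c.a.(rec X. c.c.a.X) has moves --c--▸ p2
  p2 = a.(rec X. c.c.a.X) has moves --a--▸ p0
Reachable graph of Q (3 states):
  q0 = rec X. c.c.(a.X + 0) has moves --c--▸ q1
  q1 = c.(a.(rec X. c.c.(a.X + 0)) + 0) has moves --c--▸ q2
  q2 = a.(rec X. c.c.(a.X + 0)) + 0 has moves --a--▸ q0
Partition-refinement fixed point:
  B0 = {p0, q0}
  B1 = {p1, q1}
  B2 = {p2, q2}
p0 ∈ B0, q0 ∈ B0 → same block

P ~ Q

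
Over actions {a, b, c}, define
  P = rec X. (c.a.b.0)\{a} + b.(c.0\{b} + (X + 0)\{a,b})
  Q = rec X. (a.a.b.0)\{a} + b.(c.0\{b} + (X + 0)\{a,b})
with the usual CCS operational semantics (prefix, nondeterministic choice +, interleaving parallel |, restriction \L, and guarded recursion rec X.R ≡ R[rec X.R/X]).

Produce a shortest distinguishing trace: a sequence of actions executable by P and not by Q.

c

LTS(P): 5 reachable states
  s0 = rec X. (c.a.b.0)\{a} + b.(c.0\{b} + (X + 0)\{a,b}) :: -b-> s1, -c-> s2
  s1 = c.0\{b} + ((rec X. (c.a.b.0)\{a} + b.(c.0\{b} + (X + 0)\{a,b})) + 0)\{a,b} :: -c-> s3, -c-> s4
  s2 = (a.b.0)\{a} :: (no moves)
  s3 = (a.b.0)\{a}\{a,b} :: (no moves)
  s4 = 0\{b} :: (no moves)
LTS(Q): 3 reachable states
  t0 = rec X. (a.a.b.0)\{a} + b.(c.0\{b} + (X + 0)\{a,b}) :: -b-> t1
  t1 = c.0\{b} + ((rec X. (a.a.b.0)\{a} + b.(c.0\{b} + (X + 0)\{a,b})) + 0)\{a,b} :: -c-> t2
  t2 = 0\{b} :: (no moves)
Trace ⟨c⟩ through P, begin at {s0}:
  step 1 (c): {s2}
  P completes σ.
Trace ⟨c⟩ through Q, begin at {t0}:
  step 1 (c): ∅ (Q stuck)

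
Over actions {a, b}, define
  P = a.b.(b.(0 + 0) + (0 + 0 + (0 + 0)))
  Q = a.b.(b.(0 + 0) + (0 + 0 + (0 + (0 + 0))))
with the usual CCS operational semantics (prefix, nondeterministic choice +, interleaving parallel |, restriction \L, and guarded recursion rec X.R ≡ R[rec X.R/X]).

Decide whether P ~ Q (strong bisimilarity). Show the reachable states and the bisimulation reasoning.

LTS(P): 4 reachable states
  u0 = a.b.(b.(0 + 0) + (0 + 0 + (0 + 0))) ⊢ -a-> u1
  u1 = b.(b.(0 + 0) + (0 + 0 + (0 + 0))) ⊢ -b-> u2
  u2 = b.(0 + 0) + (0 + 0 + (0 + 0)) ⊢ -b-> u3
  u3 = 0 + 0 ⊢ deadlocked
LTS(Q): 4 reachable states
  v0 = a.b.(b.(0 + 0) + (0 + 0 + (0 + (0 + 0)))) ⊢ -a-> v1
  v1 = b.(b.(0 + 0) + (0 + 0 + (0 + (0 + 0)))) ⊢ -b-> v2
  v2 = b.(0 + 0) + (0 + 0 + (0 + (0 + 0))) ⊢ -b-> v3
  v3 = 0 + 0 ⊢ deadlocked
Partition-refinement fixed point:
  B0 = {u0, v0}
  B1 = {u1, v1}
  B2 = {u2, v2}
  B3 = {u3, v3}
u0 ∈ B0, v0 ∈ B0 → same block

P ~ Q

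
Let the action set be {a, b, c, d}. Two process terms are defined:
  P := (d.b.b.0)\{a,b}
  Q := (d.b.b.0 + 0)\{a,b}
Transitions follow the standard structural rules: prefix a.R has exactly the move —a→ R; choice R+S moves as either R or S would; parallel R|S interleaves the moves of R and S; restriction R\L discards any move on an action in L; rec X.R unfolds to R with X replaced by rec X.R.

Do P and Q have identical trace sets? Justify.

P's transition system — 2 states:
  u0 = (d.b.b.0)\{a,b} → =d=> u1
  u1 = (b.b.0)\{a,b} → ·
Q's transition system — 2 states:
  v0 = (d.b.b.0 + 0)\{a,b} → =d=> v1
  v1 = (b.b.0)\{a,b} → ·
Bisimilarity quotient blocks:
  B0 = {u0, v0}
  B1 = {u1, v1}
u0 ∈ B0, v0 ∈ B0 → same block
Bisimilar ⇒ trace-equivalent.

YES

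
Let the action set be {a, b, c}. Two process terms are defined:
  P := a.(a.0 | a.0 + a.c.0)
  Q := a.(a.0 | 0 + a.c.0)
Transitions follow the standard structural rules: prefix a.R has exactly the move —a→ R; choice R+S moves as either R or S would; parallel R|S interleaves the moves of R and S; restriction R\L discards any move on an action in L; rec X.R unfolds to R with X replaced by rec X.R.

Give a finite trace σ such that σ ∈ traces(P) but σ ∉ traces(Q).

LTS(P): 7 reachable states
  m0 = a.(a.0 | a.0 + a.c.0) | --a--▸ m1
  m1 = a.0 | a.0 + a.c.0 | --a--▸ m2, --a--▸ m3, --a--▸ m4
  m2 = 0 | a.0 | --a--▸ m5
  m3 = a.0 | 0 | --a--▸ m5
  m4 = c.0 | --c--▸ m6
  m5 = 0 | 0 | (no moves)
  m6 = 0 | (no moves)
LTS(Q): 5 reachable states
  n0 = a.(a.0 | 0 + a.c.0) | --a--▸ n1
  n1 = a.0 | 0 + a.c.0 | --a--▸ n2, --a--▸ n3
  n2 = 0 | 0 | (no moves)
  n3 = c.0 | --c--▸ n4
  n4 = 0 | (no moves)
Run σ = ⟨aaa⟩ on P: start {m0}
  [1] a ⇒ {m1}
  [2] a ⇒ {m2, m3, m4}
  [3] a ⇒ {m5}
  P completes σ.
Run σ = ⟨aaa⟩ on Q: start {n0}
  [1] a ⇒ {n1}
  [2] a ⇒ {n2, n3}
  [3] a ⇒ ∅  — Q cannot continue

aaa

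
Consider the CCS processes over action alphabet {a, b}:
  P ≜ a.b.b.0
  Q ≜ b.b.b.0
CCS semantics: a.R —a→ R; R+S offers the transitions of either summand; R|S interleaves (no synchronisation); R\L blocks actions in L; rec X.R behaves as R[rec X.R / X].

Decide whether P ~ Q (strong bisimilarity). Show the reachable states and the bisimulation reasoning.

LTS(P): 4 reachable states
  s0 = a.b.b.0 | —a→ s1
  s1 = b.b.0 | —b→ s2
  s2 = b.0 | —b→ s3
  s3 = 0 | stopped
LTS(Q): 4 reachable states
  t0 = b.b.b.0 | —b→ t1
  t1 = b.b.0 | —b→ t2
  t2 = b.0 | —b→ t3
  t3 = 0 | stopped
Partition-refinement fixed point:
  B0 = {s0}
  B1 = {s1, t1}
  B2 = {s2, t2}
  B3 = {s3, t3}
  B4 = {t0}
s0 ∈ B0, t0 ∈ B4 → different blocks

not bisimilar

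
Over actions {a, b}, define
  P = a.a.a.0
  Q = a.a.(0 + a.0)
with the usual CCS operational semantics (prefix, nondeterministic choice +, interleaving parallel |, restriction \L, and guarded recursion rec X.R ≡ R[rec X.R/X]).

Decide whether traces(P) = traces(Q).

traces(P) = traces(Q)

LTS(P): 4 reachable states
  p0 = a.a.a.0 → —a→ p1
  p1 = a.a.0 → —a→ p2
  p2 = a.0 → —a→ p3
  p3 = 0 → (no moves)
LTS(Q): 4 reachable states
  q0 = a.a.(0 + a.0) → —a→ q1
  q1 = a.(0 + a.0) → —a→ q2
  q2 = 0 + a.0 → —a→ q3
  q3 = 0 → (no moves)
Bisimilarity quotient blocks:
  B0 = {p0, q0}
  B1 = {p1, q1}
  B2 = {p2, q2}
  B3 = {p3, q3}
p0 ∈ B0, q0 ∈ B0 → same block
Bisimilar ⇒ trace-equivalent.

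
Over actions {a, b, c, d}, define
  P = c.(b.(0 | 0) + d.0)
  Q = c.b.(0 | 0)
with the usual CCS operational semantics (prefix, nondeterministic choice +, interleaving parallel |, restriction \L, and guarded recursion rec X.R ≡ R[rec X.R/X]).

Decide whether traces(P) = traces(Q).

P's transition system — 4 states:
  u0 = c.(b.(0 | 0) + d.0) | ··c··> u1
  u1 = b.(0 | 0) + d.0 | ··b··> u2, ··d··> u3
  u2 = 0 | 0 | ∅
  u3 = 0 | ∅
Q's transition system — 3 states:
  v0 = c.b.(0 | 0) | ··c··> v1
  v1 = b.(0 | 0) | ··b··> v2
  v2 = 0 | 0 | ∅
Executing cd from P (initial set {u0}):
  step 1 (c): {u1}
  step 2 (d): {u3}
  P completes σ.
Executing cd from Q (initial set {v0}):
  step 1 (c): {v1}
  step 2 (d): no successor for Q

trace-distinct — witness ⟨cd⟩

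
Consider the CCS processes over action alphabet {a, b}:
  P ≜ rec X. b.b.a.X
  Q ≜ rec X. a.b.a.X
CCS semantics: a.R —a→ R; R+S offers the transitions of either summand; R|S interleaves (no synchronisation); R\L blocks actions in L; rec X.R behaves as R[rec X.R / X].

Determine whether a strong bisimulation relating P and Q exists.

P's transition system — 3 states:
  u0 = rec X. b.b.a.X ⊢ -b-> u1
  u1 = b.a.(rec X. b.b.a.X) ⊢ -b-> u2
  u2 = a.(rec X. b.b.a.X) ⊢ -a-> u0
Q's transition system — 3 states:
  v0 = rec X. a.b.a.X ⊢ -a-> v1
  v1 = b.a.(rec X. a.b.a.X) ⊢ -b-> v2
  v2 = a.(rec X. a.b.a.X) ⊢ -a-> v0
Partition-refinement fixed point:
  B0 = {u0}
  B1 = {u1}
  B2 = {u2}
  B3 = {v0}
  B4 = {v1}
  B5 = {v2}
u0 ∈ B0, v0 ∈ B3 → different blocks

P ≁ Q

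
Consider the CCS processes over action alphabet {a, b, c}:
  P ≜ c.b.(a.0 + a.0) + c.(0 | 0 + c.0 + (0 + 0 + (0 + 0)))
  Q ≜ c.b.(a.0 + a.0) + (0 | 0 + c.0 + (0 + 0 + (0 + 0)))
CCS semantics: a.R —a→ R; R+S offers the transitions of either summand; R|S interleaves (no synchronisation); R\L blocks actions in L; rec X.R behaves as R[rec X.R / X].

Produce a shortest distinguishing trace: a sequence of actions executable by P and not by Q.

LTS(P): 5 reachable states
  m0 = c.b.(a.0 + a.0) + c.(0 | 0 + c.0 + (0 + 0 + (0 + 0))) has moves -c-> m1, -c-> m2
  m1 = 0 | 0 + c.0 + (0 + 0 + (0 + 0)) has moves -c-> m3
  m2 = b.(a.0 + a.0) has moves -b-> m4
  m3 = 0 has moves (no moves)
  m4 = a.0 + a.0 has moves -a-> m3
LTS(Q): 4 reachable states
  n0 = c.b.(a.0 + a.0) + (0 | 0 + c.0 + (0 + 0 + (0 + 0))) has moves -c-> n1, -c-> n2
  n1 = 0 has moves (no moves)
  n2 = b.(a.0 + a.0) has moves -b-> n3
  n3 = a.0 + a.0 has moves -a-> n1
Executing cc from P (initial set {m0}):
  [1] c ⇒ {m1, m2}
  [2] c ⇒ {m3}
  P completes σ.
Executing cc from Q (initial set {n0}):
  [1] c ⇒ {n1, n2}
  [2] c ⇒ ∅  — Q cannot continue

cc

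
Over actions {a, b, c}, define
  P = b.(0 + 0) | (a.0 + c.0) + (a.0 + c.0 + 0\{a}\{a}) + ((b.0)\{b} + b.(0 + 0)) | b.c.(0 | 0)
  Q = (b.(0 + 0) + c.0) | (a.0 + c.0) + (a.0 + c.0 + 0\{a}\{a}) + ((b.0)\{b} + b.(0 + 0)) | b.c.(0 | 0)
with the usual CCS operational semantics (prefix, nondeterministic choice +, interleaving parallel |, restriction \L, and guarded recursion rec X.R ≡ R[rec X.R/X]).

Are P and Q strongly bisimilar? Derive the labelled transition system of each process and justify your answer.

P ≁ Q

P's transition system — 10 states:
  m0 = b.(0 + 0) | (a.0 + c.0) + (a.0 + c.0 + 0\{a}\{a}) + ((b.0)\{b} + b.(0 + 0)) | b.c.(0 | 0) → ··a··> m1, ··a··> m2, ··b··> m3, ··b··> m4, ··b··> m5, ··c··> m1, ··c··> m2
  m1 = 0 → deadlocked
  m2 = b.(0 + 0) | 0 → ··b··> m6
  m3 = ((b.0)\{b} + b.(0 + 0)) | c.(0 | 0) → ··b··> m7, ··c··> m8
  m4 = (0 + 0) | (a.0 + c.0) → ··a··> m6, ··c··> m6
  m5 = (0 + 0) | b.c.(0 | 0) → ··b··> m7
  m6 = (0 + 0) | 0 → deadlocked
  m7 = (0 + 0) | c.(0 | 0) → ··c··> m9
  m8 = ((b.0)\{b} + b.(0 + 0)) | (0 | 0) → ··b··> m9
  m9 = (0 + 0) | (0 | 0) → deadlocked
Q's transition system — 12 states:
  n0 = (b.(0 + 0) + c.0) | (a.0 + c.0) + (a.0 + c.0 + 0\{a}\{a}) + ((b.0)\{b} + b.(0 + 0)) | b.c.(0 | 0) → ··a··> n1, ··a··> n2, ··b··> n3, ··b··> n4, ··b··> n5, ··c··> n1, ··c··> n2, ··c··> n6
  n1 = (b.(0 + 0) + c.0) | 0 → ··b··> n7, ··c··> n8
  n2 = 0 → deadlocked
  n3 = ((b.0)\{b} + b.(0 + 0)) | c.(0 | 0) → ··b··> n9, ··c··> n10
  n4 = (0 + 0) | (a.0 + c.0) → ··a··> n7, ··c··> n7
  n5 = (0 + 0) | b.c.(0 | 0) → ··b··> n9
  n6 = 0 | (a.0 + c.0) → ··a··> n8, ··c··> n8
  n7 = (0 + 0) | 0 → deadlocked
  n8 = 0 | 0 → deadlocked
  n9 = (0 + 0) | c.(0 | 0) → ··c··> n11
  n10 = ((b.0)\{b} + b.(0 + 0)) | (0 | 0) → ··b··> n11
  n11 = (0 + 0) | (0 | 0) → deadlocked
Partition-refinement fixed point:
  B0 = {m0}
  B1 = {m1, m6, m9, n11, n2, n7, n8}
  B2 = {m2, m8, n10}
  B3 = {m3, n3}
  B4 = {m7, n9}
  B5 = {m5, n5}
  B6 = {m4, n4, n6}
  B7 = {n0}
  B8 = {n1}
m0 ∈ B0, n0 ∈ B7 → different blocks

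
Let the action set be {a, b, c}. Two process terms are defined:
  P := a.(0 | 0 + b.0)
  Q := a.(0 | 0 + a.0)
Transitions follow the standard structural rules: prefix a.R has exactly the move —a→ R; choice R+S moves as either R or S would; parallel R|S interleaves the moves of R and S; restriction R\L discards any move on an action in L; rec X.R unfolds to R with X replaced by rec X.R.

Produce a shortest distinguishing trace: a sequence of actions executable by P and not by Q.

Reachable graph of P (3 states):
  u0 = a.(0 | 0 + b.0) :: --a--▸ u1
  u1 = 0 | 0 + b.0 :: --b--▸ u2
  u2 = 0 :: (no moves)
Reachable graph of Q (3 states):
  v0 = a.(0 | 0 + a.0) :: --a--▸ v1
  v1 = 0 | 0 + a.0 :: --a--▸ v2
  v2 = 0 :: (no moves)
Trace ⟨ab⟩ through P, begin at {u0}:
  step 1 (a): {u1}
  step 2 (b): {u2}
  ✓ P
Trace ⟨ab⟩ through Q, begin at {v0}:
  step 1 (a): {v1}
  step 2 (b): no successor for Q

ab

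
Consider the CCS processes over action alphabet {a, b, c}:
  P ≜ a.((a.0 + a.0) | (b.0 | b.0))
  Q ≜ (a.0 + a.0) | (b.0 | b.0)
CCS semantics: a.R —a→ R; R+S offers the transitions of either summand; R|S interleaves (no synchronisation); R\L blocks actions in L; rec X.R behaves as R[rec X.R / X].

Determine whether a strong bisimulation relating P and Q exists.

NO

LTS(P): 9 reachable states
  m0 = a.((a.0 + a.0) | (b.0 | b.0)) | ··a··> m1
  m1 = (a.0 + a.0) | (b.0 | b.0) | ··a··> m2, ··b··> m3, ··b··> m4
  m2 = 0 | (b.0 | b.0) | ··b··> m5, ··b··> m6
  m3 = (a.0 + a.0) | (0 | b.0) | ··a··> m5, ··b··> m7
  m4 = (a.0 + a.0) | (b.0 | 0) | ··a··> m6, ··b··> m7
  m5 = 0 | (0 | b.0) | ··b··> m8
  m6 = 0 | (b.0 | 0) | ··b··> m8
  m7 = (a.0 + a.0) | (0 | 0) | ··a··> m8
  m8 = 0 | (0 | 0) | ·
LTS(Q): 8 reachable states
  n0 = (a.0 + a.0) | (b.0 | b.0) | ··a··> n1, ··b··> n2, ··b··> n3
  n1 = 0 | (b.0 | b.0) | ··b··> n4, ··b··> n5
  n2 = (a.0 + a.0) | (0 | b.0) | ··a··> n4, ··b··> n6
  n3 = (a.0 + a.0) | (b.0 | 0) | ··a··> n5, ··b··> n6
  n4 = 0 | (0 | b.0) | ··b··> n7
  n5 = 0 | (b.0 | 0) | ··b··> n7
  n6 = (a.0 + a.0) | (0 | 0) | ··a··> n7
  n7 = 0 | (0 | 0) | ·
Bisimilarity quotient blocks:
  B0 = {m0}
  B1 = {m1, n0}
  B2 = {m2, n1}
  B3 = {m5, m6, n4, n5}
  B4 = {m8, n7}
  B5 = {m3, m4, n2, n3}
  B6 = {m7, n6}
m0 ∈ B0, n0 ∈ B1 → different blocks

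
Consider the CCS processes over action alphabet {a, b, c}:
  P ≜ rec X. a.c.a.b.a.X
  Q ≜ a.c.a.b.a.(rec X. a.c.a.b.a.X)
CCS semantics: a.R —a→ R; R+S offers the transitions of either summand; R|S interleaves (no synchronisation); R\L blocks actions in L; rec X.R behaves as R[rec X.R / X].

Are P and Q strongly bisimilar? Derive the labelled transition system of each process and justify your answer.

LTS(P): 5 reachable states
  u0 = rec X. a.c.a.b.a.X → —a→ u1
  u1 = c.a.b.a.(rec X. a.c.a.b.a.X) → —c→ u2
  u2 = a.b.a.(rec X. a.c.a.b.a.X) → —a→ u3
  u3 = b.a.(rec X. a.c.a.b.a.X) → —b→ u4
  u4 = a.(rec X. a.c.a.b.a.X) → —a→ u0
LTS(Q): 6 reachable states
  v0 = a.c.a.b.a.(rec X. a.c.a.b.a.X) → —a→ v1
  v1 = c.a.b.a.(rec X. a.c.a.b.a.X) → —c→ v2
  v2 = a.b.a.(rec X. a.c.a.b.a.X) → —a→ v3
  v3 = b.a.(rec X. a.c.a.b.a.X) → —b→ v4
  v4 = a.(rec X. a.c.a.b.a.X) → —a→ v5
  v5 = rec X. a.c.a.b.a.X → —a→ v1
Coarsest stable partition (strong bisimilarity classes):
  B0 = {u0, v0, v5}
  B1 = {u1, v1}
  B2 = {u2, v2}
  B3 = {u3, v3}
  B4 = {u4, v4}
u0 ∈ B0, v0 ∈ B0 → same block

bisimilar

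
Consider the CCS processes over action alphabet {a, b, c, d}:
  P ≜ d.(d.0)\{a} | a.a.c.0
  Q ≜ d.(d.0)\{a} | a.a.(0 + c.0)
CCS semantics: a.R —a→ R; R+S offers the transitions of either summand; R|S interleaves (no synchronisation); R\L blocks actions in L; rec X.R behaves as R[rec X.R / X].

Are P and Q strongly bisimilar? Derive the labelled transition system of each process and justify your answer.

bisimilar

P's transition system — 12 states:
  p0 = d.(d.0)\{a} | a.a.c.0 :: —a→ p1, —d→ p2
  p1 = d.(d.0)\{a} | a.c.0 :: —a→ p3, —d→ p4
  p2 = (d.0)\{a} | a.a.c.0 :: —a→ p4, —d→ p5
  p3 = d.(d.0)\{a} | c.0 :: —c→ p6, —d→ p7
  p4 = (d.0)\{a} | a.c.0 :: —a→ p7, —d→ p8
  p5 = 0\{a} | a.a.c.0 :: —a→ p8
  p6 = d.(d.0)\{a} | 0 :: —d→ p9
  p7 = (d.0)\{a} | c.0 :: —c→ p9, —d→ p10
  p8 = 0\{a} | a.c.0 :: —a→ p10
  p9 = (d.0)\{a} | 0 :: —d→ p11
  p10 = 0\{a} | c.0 :: —c→ p11
  p11 = 0\{a} | 0 :: ∅
Q's transition system — 12 states:
  q0 = d.(d.0)\{a} | a.a.(0 + c.0) :: —a→ q1, —d→ q2
  q1 = d.(d.0)\{a} | a.(0 + c.0) :: —a→ q3, —d→ q4
  q2 = (d.0)\{a} | a.a.(0 + c.0) :: —a→ q4, —d→ q5
  q3 = d.(d.0)\{a} | (0 + c.0) :: —c→ q6, —d→ q7
  q4 = (d.0)\{a} | a.(0 + c.0) :: —a→ q7, —d→ q8
  q5 = 0\{a} | a.a.(0 + c.0) :: —a→ q8
  q6 = d.(d.0)\{a} | 0 :: —d→ q9
  q7 = (d.0)\{a} | (0 + c.0) :: —c→ q9, —d→ q10
  q8 = 0\{a} | a.(0 + c.0) :: —a→ q10
  q9 = (d.0)\{a} | 0 :: —d→ q11
  q10 = 0\{a} | (0 + c.0) :: —c→ q11
  q11 = 0\{a} | 0 :: ∅
Coarsest stable partition (strong bisimilarity classes):
  B0 = {p0, q0}
  B1 = {p2, q2}
  B2 = {p5, q5}
  B3 = {p8, q8}
  B4 = {p10, q10}
  B5 = {p11, q11}
  B6 = {p4, q4}
  B7 = {p7, q7}
  B8 = {p9, q9}
  B9 = {p1, q1}
  B10 = {p3, q3}
  B11 = {p6, q6}
p0 ∈ B0, q0 ∈ B0 → same block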